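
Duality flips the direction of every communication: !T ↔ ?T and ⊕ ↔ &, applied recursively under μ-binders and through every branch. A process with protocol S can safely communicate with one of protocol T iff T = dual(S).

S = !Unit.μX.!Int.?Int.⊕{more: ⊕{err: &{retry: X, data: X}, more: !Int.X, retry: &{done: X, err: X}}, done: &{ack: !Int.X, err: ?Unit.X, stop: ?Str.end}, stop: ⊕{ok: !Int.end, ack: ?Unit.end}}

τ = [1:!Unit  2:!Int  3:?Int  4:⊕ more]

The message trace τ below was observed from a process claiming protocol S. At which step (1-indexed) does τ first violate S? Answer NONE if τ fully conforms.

NONE

@1 !Unit  ok  state: μX.…
@2 !Int  ok  state: ?Int.⊕{more: ⊕{err: &{retry: μX.…, data: μX.…}, more: !Int.μX.…, retry: &{done: μX.…, err: μX.…}}, done: &{ack: !Int.μX.…, err: ?Unit.μX.…, stop: ?Str.end}, stop: ⊕{ok: !Int.end, ack: ?Unit.end}}
@3 ?Int  ok  state: ⊕{more: ⊕{err: &{retry: μX.…, data: μX.…}, more: !Int.μX.…, retry: &{done: μX.…, err: μX.…}}, done: &{ack: !Int.μX.…, err: ?Unit.μX.…, stop: ?Str.end}, stop: ⊕{ok: !Int.end, ack: ?Unit.end}}
@4 ⊕ more  ok  state: ⊕{err: &{retry: μX.…, data: μX.…}, more: !Int.μX.…, retry: &{done: μX.…, err: μX.…}}
trace exhausted — no violation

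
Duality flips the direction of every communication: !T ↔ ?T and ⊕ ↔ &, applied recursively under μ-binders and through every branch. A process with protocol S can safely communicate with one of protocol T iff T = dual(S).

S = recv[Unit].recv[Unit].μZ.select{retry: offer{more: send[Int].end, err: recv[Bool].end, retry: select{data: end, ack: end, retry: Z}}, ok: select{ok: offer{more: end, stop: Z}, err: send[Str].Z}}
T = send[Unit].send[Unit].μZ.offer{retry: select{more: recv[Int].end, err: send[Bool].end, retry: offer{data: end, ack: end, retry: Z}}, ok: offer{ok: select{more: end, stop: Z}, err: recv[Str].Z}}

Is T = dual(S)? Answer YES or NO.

YES

recv[Unit] | send[Unit]  ok
  recv[Unit] | send[Unit]  ok
    μZ | μZ  ok (μ self-dual)
      select{retry,ok} | offer{retry,ok}  ok same labels
        case retry:
          offer{more,err,retry} | select{more,err,retry}  ok same labels
            case more:
              send[Int] | recv[Int]  ok
                end | end  ok
            case err:
              recv[Bool] | send[Bool]  ok
                end | end  ok
            case retry:
              select{data,ack,retry} | offer{data,ack,retry}  ok same labels
                case data:
                  end | end  ok
                case ack:
                  end | end  ok
                case retry:
                  Z | Z  ok
        case ok:
          select{ok,err} | offer{ok,err}  ok same labels
            case ok:
              offer{more,stop} | select{more,stop}  ok same labels
                case more:
                  end | end  ok
                case stop:
                  Z | Z  ok
            case err:
              send[Str] | recv[Str]  ok
                Z | Z  ok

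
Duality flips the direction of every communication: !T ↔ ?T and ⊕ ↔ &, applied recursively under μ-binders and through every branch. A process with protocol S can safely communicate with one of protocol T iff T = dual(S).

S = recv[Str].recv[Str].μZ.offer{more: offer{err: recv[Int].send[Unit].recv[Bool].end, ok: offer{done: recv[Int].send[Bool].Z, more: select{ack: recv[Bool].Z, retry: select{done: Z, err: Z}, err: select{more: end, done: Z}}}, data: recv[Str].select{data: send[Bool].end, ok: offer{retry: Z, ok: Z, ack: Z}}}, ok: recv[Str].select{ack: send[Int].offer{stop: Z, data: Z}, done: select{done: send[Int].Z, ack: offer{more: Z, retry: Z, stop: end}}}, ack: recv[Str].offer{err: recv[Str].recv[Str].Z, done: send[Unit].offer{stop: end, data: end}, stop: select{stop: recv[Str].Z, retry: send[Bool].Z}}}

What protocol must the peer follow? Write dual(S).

recv[Str] = send[Str]
  recv[Str] = send[Str]
    μZ = μZ  (binder kept)
      offer{more,ok,ack} = select{more,ok,ack}  (&→⊕)
        • more:
          offer{err,ok,data} = select{err,ok,data}  (&→⊕)
            • err:
              recv[Int] = send[Int]
                send[Unit] = recv[Unit]
                  recv[Bool] = send[Bool]
                    dual(end) = end
            • ok:
              offer{done,more} = select{done,more}  (&→⊕)
                • done:
                  recv[Int] = send[Int]
                    send[Bool] = recv[Bool]
                      dual(Z) = Z
                • more:
                  select{ack,retry,err} = offer{ack,retry,err}  (select→offer)
                    • ack:
                      recv[Bool] = send[Bool]
                        dual(Z) = Z
                    • retry:
                      select{done,err} = offer{done,err}  (select→offer)
                        • done:
                          dual(Z) = Z
                        • err:
                          dual(Z) = Z
                    • err:
                      select{more,done} = offer{more,done}  (select→offer)
                        • more:
                          dual(end) = end
                        • done:
                          dual(Z) = Z
            • data:
              recv[Str] = send[Str]
                select{data,ok} = offer{data,ok}  (select→offer)
                  • data:
                    send[Bool] = recv[Bool]
                      dual(end) = end
                  • ok:
                    offer{retry,ok,ack} = select{retry,ok,ack}  (&→⊕)
                      • retry:
                        dual(Z) = Z
                      • ok:
                        dual(Z) = Z
                      • ack:
                        dual(Z) = Z
        • ok:
          recv[Str] = send[Str]
            select{ack,done} = offer{ack,done}  (select→offer)
              • ack:
                send[Int] = recv[Int]
                  offer{stop,data} = select{stop,data}  (&→⊕)
                    • stop:
                      dual(Z) = Z
                    • data:
                      dual(Z) = Z
              • done:
                select{done,ack} = offer{done,ack}  (select→offer)
                  • done:
                    send[Int] = recv[Int]
                      dual(Z) = Z
                  • ack:
                    offer{more,retry,stop} = select{more,retry,stop}  (&→⊕)
                      • more:
                        dual(Z) = Z
                      • retry:
                        dual(Z) = Z
                      • stop:
                        dual(end) = end
        • ack:
          recv[Str] = send[Str]
            offer{err,done,stop} = select{err,done,stop}  (&→⊕)
              • err:
                recv[Str] = send[Str]
                  recv[Str] = send[Str]
                    dual(Z) = Z
              • done:
                send[Unit] = recv[Unit]
                  offer{stop,data} = select{stop,data}  (&→⊕)
                    • stop:
                      dual(end) = end
                    • data:
                      dual(end) = end
              • stop:
                select{stop,retry} = offer{stop,retry}  (select→offer)
                  • stop:
                    recv[Str] = send[Str]
                      dual(Z) = Z
                  • retry:
                    send[Bool] = recv[Bool]
                      dual(Z) = Z

send[Str].send[Str].μZ.select{more: select{err: send[Int].recv[Unit].send[Bool].end, ok: select{done: send[Int].recv[Bool].Z, more: offer{ack: send[Bool].Z, retry: offer{done: Z, err: Z}, err: offer{more: end, done: Z}}}, data: send[Str].offer{data: recv[Bool].end, ok: select{retry: Z, ok: Z, ack: Z}}}, ok: send[Str].offer{ack: recv[Int].select{stop: Z, data: Z}, done: offer{done: recv[Int].Z, ack: select{more: Z, retry: Z, stop: end}}}, ack: send[Str].select{err: send[Str].send[Str].Z, done: recv[Unit].select{stop: end, data: end}, stop: offer{stop: send[Str].Z, retry: recv[Bool].Z}}}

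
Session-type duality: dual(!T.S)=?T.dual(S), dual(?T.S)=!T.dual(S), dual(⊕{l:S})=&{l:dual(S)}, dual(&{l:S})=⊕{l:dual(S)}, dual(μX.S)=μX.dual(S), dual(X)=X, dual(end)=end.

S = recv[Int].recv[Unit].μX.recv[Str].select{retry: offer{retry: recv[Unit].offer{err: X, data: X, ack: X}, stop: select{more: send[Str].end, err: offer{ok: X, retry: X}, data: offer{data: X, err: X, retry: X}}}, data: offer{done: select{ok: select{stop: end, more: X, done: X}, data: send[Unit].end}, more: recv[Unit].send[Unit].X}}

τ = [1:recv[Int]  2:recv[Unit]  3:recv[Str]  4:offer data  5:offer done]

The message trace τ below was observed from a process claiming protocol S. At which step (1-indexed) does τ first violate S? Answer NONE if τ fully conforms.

[1] recv[Int]  ✓  cont: recv[Unit].μX.…
[2] recv[Unit]  ✓  cont: μX.…
[3] recv[Str]  ✓  cont: select{retry: offer{retry: recv[Unit].offer{err: μX.…, data: μX.…, ack: μX.…}, stop: select{more: send[Str].end, err: offer{ok: μX.…, retry: μX.…}, data: offer{data: μX.…, err: μX.…, retry: μX.…}}}, data: offer{done: select{ok: select{stop: end, more: μX.…, done: μX.…}, data: send[Unit].end}, more: recv[Unit].send[Unit].μX.…}}
[4] got offer data, protocol expects select retry or select data  ✗

4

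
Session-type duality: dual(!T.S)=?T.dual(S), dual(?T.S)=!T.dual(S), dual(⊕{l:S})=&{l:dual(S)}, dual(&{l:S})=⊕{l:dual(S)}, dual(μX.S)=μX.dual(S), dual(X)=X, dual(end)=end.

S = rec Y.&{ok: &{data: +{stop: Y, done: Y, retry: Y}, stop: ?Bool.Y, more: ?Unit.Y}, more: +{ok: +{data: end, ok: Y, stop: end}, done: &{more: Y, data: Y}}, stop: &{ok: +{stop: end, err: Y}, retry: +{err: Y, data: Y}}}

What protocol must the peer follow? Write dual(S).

rec Y ↦ rec Y  (μ self-dual)
  &{ok,more,stop} ↦ +{ok,more,stop}  (&→⊕)
    case ok:
      &{data,stop,more} ↦ +{data,stop,more}  (&→⊕)
        case data:
          +{stop,done,retry} ↦ &{stop,done,retry}  (internal→external)
            case stop:
              Y ↦ Y
            case done:
              Y ↦ Y
            case retry:
              Y ↦ Y
        case stop:
          ?Bool ↦ !Bool
            Y ↦ Y
        case more:
          ?Unit ↦ !Unit
            Y ↦ Y
    case more:
      +{ok,done} ↦ &{ok,done}  (internal→external)
        case ok:
          +{data,ok,stop} ↦ &{data,ok,stop}  (internal→external)
            case data:
              end ↦ end
            case ok:
              Y ↦ Y
            case stop:
              end ↦ end
        case done:
          &{more,data} ↦ +{more,data}  (&→⊕)
            case more:
              Y ↦ Y
            case data:
              Y ↦ Y
    case stop:
      &{ok,retry} ↦ +{ok,retry}  (&→⊕)
        case ok:
          +{stop,err} ↦ &{stop,err}  (internal→external)
            case stop:
              end ↦ end
            case err:
              Y ↦ Y
        case retry:
          +{err,data} ↦ &{err,data}  (internal→external)
            case err:
              Y ↦ Y
            case data:
              Y ↦ Y

rec Y.+{ok: +{data: &{stop: Y, done: Y, retry: Y}, stop: !Bool.Y, more: !Unit.Y}, more: &{ok: &{data: end, ok: Y, stop: end}, done: +{more: Y, data: Y}}, stop: +{ok: &{stop: end, err: Y}, retry: &{err: Y, data: Y}}}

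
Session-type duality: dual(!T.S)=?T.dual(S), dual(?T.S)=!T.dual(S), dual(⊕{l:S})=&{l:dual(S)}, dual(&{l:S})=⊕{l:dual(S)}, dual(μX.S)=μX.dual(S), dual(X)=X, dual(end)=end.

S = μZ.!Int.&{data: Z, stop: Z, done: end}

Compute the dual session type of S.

μZ ↦ μZ  (μ self-dual)
  !Int ↦ ?Int
    &{data,stop,done} ↦ ⊕{data,stop,done}  (offer→select)
      [data]
        dual(Z) = Z
      [stop]
        dual(Z) = Z
      [done]
        dual(end) = end

μZ.?Int.⊕{data: Z, stop: Z, done: end}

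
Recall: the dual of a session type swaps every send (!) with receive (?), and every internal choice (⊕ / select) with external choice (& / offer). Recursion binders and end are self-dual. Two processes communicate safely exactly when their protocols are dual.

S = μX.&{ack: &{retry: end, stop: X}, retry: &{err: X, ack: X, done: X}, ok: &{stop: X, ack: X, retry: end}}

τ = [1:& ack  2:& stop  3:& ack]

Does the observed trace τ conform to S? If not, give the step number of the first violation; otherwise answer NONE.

NONE

[1] & ack  match  state: &{retry: end, stop: μX.…}
[2] & stop  match  state: μX.…
[3] & ack  match  state: &{retry: end, stop: μX.…}
all 3 steps conform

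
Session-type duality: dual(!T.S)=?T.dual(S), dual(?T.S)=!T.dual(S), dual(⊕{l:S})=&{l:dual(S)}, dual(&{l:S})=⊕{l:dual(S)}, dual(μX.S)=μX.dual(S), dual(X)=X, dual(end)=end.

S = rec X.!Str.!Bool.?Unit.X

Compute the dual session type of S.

rec X → rec X  (rec unchanged)
  !Str → ?Str
    !Bool → ?Bool
      ?Unit → !Unit
        X self-dual

rec X.?Str.?Bool.!Unit.X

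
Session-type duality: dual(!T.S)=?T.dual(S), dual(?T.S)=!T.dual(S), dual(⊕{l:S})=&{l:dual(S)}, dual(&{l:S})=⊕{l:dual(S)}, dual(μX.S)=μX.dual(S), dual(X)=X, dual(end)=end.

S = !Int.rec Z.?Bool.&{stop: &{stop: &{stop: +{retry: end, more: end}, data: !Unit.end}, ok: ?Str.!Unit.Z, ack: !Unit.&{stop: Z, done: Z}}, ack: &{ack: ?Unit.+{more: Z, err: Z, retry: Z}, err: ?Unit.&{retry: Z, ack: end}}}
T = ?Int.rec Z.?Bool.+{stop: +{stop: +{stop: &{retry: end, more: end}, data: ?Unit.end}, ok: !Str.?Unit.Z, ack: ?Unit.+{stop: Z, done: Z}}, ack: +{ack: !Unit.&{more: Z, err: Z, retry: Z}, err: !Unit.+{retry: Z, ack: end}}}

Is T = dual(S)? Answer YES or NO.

NO

!Int | ?Int  ok
  rec Z | rec Z  ok (binder kept)
    ?Bool | ?Bool  ✗ same direction on both sides — not dual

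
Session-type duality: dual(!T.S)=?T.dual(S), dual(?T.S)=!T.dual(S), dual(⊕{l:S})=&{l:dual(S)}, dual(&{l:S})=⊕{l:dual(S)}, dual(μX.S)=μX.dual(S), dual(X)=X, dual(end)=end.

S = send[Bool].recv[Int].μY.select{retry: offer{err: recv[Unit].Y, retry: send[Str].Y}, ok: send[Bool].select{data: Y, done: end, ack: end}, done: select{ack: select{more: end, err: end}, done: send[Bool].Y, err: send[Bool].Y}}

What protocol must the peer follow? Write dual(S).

recv[Bool].send[Int].μY.offer{retry: select{err: send[Unit].Y, retry: recv[Str].Y}, ok: recv[Bool].offer{data: Y, done: end, ack: end}, done: offer{ack: offer{more: end, err: end}, done: recv[Bool].Y, err: recv[Bool].Y}}

send[Bool] = recv[Bool]
  recv[Int] = send[Int]
    μY = μY  (μ self-dual)
      select{retry,ok,done} = offer{retry,ok,done}  (select→offer)
        case retry:
          offer{err,retry} = select{err,retry}  (offer→select)
            case err:
              recv[Unit] = send[Unit]
                Y ↦ Y
            case retry:
              send[Str] = recv[Str]
                Y ↦ Y
        case ok:
          send[Bool] = recv[Bool]
            select{data,done,ack} = offer{data,done,ack}  (select→offer)
              case data:
                Y ↦ Y
              case done:
                end ↦ end
              case ack:
                end ↦ end
        case done:
          select{ack,done,err} = offer{ack,done,err}  (select→offer)
            case ack:
              select{more,err} = offer{more,err}  (select→offer)
                case more:
                  end ↦ end
                case err:
                  end ↦ end
            case done:
              send[Bool] = recv[Bool]
                Y ↦ Y
            case err:
              send[Bool] = recv[Bool]
                Y ↦ Y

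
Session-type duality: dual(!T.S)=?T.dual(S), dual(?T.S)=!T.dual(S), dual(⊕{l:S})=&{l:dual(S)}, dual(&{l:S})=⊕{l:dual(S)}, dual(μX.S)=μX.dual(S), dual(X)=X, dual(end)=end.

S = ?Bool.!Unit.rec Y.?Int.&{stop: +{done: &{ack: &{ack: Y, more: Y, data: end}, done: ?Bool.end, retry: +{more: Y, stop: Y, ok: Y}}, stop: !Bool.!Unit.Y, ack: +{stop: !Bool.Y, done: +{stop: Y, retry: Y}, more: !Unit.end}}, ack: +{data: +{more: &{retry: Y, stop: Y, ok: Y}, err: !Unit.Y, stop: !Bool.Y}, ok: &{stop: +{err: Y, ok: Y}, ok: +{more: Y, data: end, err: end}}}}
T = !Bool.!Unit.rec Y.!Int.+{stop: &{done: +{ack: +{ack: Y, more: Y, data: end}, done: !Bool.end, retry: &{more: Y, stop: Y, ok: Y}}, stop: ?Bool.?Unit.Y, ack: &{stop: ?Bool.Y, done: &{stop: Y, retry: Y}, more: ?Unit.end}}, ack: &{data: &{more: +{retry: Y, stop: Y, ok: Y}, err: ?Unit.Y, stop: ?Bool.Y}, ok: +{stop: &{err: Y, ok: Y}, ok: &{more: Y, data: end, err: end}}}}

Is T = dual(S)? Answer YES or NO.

NO

?Bool vs !Bool  match
  !Unit vs !Unit  ✗ same direction on both sides — not dual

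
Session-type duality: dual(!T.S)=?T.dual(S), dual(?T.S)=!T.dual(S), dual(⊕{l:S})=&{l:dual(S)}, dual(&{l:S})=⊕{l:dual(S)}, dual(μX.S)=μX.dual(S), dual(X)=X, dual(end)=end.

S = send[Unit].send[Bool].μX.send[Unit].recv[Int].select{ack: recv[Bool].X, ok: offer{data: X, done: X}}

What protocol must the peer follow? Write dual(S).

recv[Unit].recv[Bool].μX.recv[Unit].send[Int].offer{ack: send[Bool].X, ok: select{data: X, done: X}}

send[Unit] → recv[Unit]
  send[Bool] → recv[Bool]
    μX → μX  (μ self-dual)
      send[Unit] → recv[Unit]
        recv[Int] → send[Int]
          select{ack,ok} → offer{ack,ok}  (select→offer)
            [ack]
              recv[Bool] → send[Bool]
                dual(X) = X
            [ok]
              offer{data,done} → select{data,done}  (&→⊕)
                [data]
                  dual(X) = X
                [done]
                  dual(X) = X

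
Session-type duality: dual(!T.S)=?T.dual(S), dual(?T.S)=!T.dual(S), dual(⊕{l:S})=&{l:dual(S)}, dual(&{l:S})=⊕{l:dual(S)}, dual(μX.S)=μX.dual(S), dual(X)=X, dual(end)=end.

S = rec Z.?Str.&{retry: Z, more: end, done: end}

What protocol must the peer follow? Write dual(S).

rec Z ↦ rec Z  (binder kept)
  ?Str ↦ !Str
    &{retry,more,done} ↦ +{retry,more,done}  (external→internal)
      • retry:
        dual(Z) = Z
      • more:
        dual(end) = end
      • done:
        dual(end) = end

rec Z.!Str.+{retry: Z, more: end, done: end}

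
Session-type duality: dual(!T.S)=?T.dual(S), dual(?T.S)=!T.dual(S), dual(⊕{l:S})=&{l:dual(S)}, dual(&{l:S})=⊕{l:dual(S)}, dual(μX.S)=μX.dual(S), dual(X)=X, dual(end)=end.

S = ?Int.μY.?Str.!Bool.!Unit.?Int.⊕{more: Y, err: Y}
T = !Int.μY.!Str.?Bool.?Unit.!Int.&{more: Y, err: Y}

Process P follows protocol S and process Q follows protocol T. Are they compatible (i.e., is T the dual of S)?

YES

?Int vs !Int  ✓
  μY vs μY  ✓ (binder kept)
    ?Str vs !Str  ✓
      !Bool vs ?Bool  ✓
        !Unit vs ?Unit  ✓
          ?Int vs !Int  ✓
            ⊕{more,err} vs &{more,err}  ✓ label sets agree
              • more:
                Y vs Y  ✓
              • err:
                Y vs Y  ✓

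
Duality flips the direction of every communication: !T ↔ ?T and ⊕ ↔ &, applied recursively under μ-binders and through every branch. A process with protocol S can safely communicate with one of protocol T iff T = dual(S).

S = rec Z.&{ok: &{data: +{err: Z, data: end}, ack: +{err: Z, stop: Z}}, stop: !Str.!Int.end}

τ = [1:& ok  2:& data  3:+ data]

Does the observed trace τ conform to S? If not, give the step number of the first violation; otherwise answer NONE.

@1 & ok  ok  cont: &{data: +{err: rec Z.…, data: end}, ack: +{err: rec Z.…, stop: rec Z.…}}
@2 & data  ok  cont: +{err: rec Z.…, data: end}
@3 + data  ok  cont: end
τ conforms to S (length 3)

NONE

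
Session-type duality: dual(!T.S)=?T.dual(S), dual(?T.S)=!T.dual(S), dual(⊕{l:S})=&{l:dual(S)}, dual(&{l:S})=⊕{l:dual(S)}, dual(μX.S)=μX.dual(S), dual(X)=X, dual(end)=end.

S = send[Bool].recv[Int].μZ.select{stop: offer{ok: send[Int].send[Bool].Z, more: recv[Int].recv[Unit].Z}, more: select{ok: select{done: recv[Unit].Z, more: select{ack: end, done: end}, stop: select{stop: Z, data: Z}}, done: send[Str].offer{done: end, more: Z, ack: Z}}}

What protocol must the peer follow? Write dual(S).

recv[Bool].send[Int].μZ.offer{stop: select{ok: recv[Int].recv[Bool].Z, more: send[Int].send[Unit].Z}, more: offer{ok: offer{done: send[Unit].Z, more: offer{ack: end, done: end}, stop: offer{stop: Z, data: Z}}, done: recv[Str].select{done: end, more: Z, ack: Z}}}

send[Bool] ↦ recv[Bool]
  recv[Int] ↦ send[Int]
    μZ ↦ μZ  (rec unchanged)
      select{stop,more} ↦ offer{stop,more}  (internal→external)
        • stop:
          offer{ok,more} ↦ select{ok,more}  (external→internal)
            • ok:
              send[Int] ↦ recv[Int]
                send[Bool] ↦ recv[Bool]
                  dual(Z) = Z
            • more:
              recv[Int] ↦ send[Int]
                recv[Unit] ↦ send[Unit]
                  dual(Z) = Z
        • more:
          select{ok,done} ↦ offer{ok,done}  (internal→external)
            • ok:
              select{done,more,stop} ↦ offer{done,more,stop}  (internal→external)
                • done:
                  recv[Unit] ↦ send[Unit]
                    dual(Z) = Z
                • more:
                  select{ack,done} ↦ offer{ack,done}  (internal→external)
                    • ack:
                      dual(end) = end
                    • done:
                      dual(end) = end
                • stop:
                  select{stop,data} ↦ offer{stop,data}  (internal→external)
                    • stop:
                      dual(Z) = Z
                    • data:
                      dual(Z) = Z
            • done:
              send[Str] ↦ recv[Str]
                offer{done,more,ack} ↦ select{done,more,ack}  (external→internal)
                  • done:
                    dual(end) = end
                  • more:
                    dual(Z) = Z
                  • ack:
                    dual(Z) = Z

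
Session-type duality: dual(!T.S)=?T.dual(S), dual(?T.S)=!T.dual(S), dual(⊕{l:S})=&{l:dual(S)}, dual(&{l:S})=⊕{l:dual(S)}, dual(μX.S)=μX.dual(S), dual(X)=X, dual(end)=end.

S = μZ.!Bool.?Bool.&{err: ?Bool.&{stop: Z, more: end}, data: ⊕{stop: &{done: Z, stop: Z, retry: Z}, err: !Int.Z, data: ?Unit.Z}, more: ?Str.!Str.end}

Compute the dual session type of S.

μZ.?Bool.!Bool.⊕{err: !Bool.⊕{stop: Z, more: end}, data: &{stop: ⊕{done: Z, stop: Z, retry: Z}, err: ?Int.Z, data: !Unit.Z}, more: !Str.?Str.end}

μZ → μZ  (μ self-dual)
  !Bool → ?Bool
    ?Bool → !Bool
      &{err,data,more} → ⊕{err,data,more}  (offer→select)
        • err:
          ?Bool → !Bool
            &{stop,more} → ⊕{stop,more}  (offer→select)
              • stop:
                dual(Z) = Z
              • more:
                dual(end) = end
        • data:
          ⊕{stop,err,data} → &{stop,err,data}  (internal→external)
            • stop:
              &{done,stop,retry} → ⊕{done,stop,retry}  (offer→select)
                • done:
                  dual(Z) = Z
                • stop:
                  dual(Z) = Z
                • retry:
                  dual(Z) = Z
            • err:
              !Int → ?Int
                dual(Z) = Z
            • data:
              ?Unit → !Unit
                dual(Z) = Z
        • more:
          ?Str → !Str
            !Str → ?Str
              dual(end) = end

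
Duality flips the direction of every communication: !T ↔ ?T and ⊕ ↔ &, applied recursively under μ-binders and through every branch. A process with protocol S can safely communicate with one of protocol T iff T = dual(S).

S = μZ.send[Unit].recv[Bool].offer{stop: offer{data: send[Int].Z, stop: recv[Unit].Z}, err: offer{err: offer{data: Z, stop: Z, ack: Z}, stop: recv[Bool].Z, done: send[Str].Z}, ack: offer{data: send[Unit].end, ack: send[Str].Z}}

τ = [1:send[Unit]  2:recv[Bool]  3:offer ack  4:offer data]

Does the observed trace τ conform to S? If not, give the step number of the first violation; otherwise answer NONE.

NONE

step 1: send[Unit]  match  residual = recv[Bool].offer{stop: offer{data: send[Int].μZ.…, stop: recv[Unit].μZ.…}, err: offer{err: offer{data: μZ.…, stop: μZ.…, ack: μZ.…}, stop: recv[Bool].μZ.…, done: send[Str].μZ.…}, ack: offer{data: send[Unit].end, ack: send[Str].μZ.…}}
step 2: recv[Bool]  match  residual = offer{stop: offer{data: send[Int].μZ.…, stop: recv[Unit].μZ.…}, err: offer{err: offer{data: μZ.…, stop: μZ.…, ack: μZ.…}, stop: recv[Bool].μZ.…, done: send[Str].μZ.…}, ack: offer{data: send[Unit].end, ack: send[Str].μZ.…}}
step 3: offer ack  match  residual = offer{data: send[Unit].end, ack: send[Str].μZ.…}
step 4: offer data  match  residual = send[Unit].end
all 4 steps conform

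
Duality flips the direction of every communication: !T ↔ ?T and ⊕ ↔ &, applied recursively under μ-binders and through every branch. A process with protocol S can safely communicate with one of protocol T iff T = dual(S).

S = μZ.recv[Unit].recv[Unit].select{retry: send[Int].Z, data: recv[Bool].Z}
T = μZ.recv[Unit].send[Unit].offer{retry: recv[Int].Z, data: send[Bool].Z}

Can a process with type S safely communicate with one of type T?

NO

μZ vs μZ  ok (μ self-dual)
  recv[Unit] vs recv[Unit]  ✗ same direction on both sides — not dual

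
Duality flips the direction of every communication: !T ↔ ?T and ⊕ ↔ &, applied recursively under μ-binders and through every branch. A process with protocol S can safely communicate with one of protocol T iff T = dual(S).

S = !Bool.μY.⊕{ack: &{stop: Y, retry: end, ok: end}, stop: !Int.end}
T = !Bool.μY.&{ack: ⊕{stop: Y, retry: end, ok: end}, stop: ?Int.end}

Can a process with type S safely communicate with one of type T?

!Bool vs !Bool  ✗ same direction on both sides — not dual

NO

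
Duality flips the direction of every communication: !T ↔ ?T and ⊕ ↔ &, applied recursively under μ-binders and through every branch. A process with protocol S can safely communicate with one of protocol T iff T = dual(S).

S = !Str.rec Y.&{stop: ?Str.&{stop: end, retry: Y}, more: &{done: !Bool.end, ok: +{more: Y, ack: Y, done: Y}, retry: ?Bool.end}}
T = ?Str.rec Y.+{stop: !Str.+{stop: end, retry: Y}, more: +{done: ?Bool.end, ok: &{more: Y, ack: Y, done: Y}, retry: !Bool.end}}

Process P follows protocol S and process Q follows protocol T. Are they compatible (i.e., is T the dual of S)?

!Str ‖ ?Str  match
  rec Y ‖ rec Y  match (binder kept)
    &{stop,more} ‖ +{stop,more}  match label sets agree
      • stop:
        ?Str ‖ !Str  match
          &{stop,retry} ‖ +{stop,retry}  match label sets agree
            • stop:
              end ‖ end  match
            • retry:
              Y ‖ Y  match
      • more:
        &{done,ok,retry} ‖ +{done,ok,retry}  match label sets agree
          • done:
            !Bool ‖ ?Bool  match
              end ‖ end  match
          • ok:
            +{more,ack,done} ‖ &{more,ack,done}  match label sets agree
              • more:
                Y ‖ Y  match
              • ack:
                Y ‖ Y  match
              • done:
                Y ‖ Y  match
          • retry:
            ?Bool ‖ !Bool  match
              end ‖ end  match

YES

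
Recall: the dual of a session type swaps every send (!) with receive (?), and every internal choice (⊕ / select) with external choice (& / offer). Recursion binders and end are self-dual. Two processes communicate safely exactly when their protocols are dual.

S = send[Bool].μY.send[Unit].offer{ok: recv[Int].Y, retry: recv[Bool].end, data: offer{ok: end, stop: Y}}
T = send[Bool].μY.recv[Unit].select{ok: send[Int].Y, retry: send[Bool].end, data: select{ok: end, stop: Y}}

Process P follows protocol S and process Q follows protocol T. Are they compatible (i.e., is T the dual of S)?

NO

send[Bool] ‖ send[Bool]  ✗ same direction on both sides — not dual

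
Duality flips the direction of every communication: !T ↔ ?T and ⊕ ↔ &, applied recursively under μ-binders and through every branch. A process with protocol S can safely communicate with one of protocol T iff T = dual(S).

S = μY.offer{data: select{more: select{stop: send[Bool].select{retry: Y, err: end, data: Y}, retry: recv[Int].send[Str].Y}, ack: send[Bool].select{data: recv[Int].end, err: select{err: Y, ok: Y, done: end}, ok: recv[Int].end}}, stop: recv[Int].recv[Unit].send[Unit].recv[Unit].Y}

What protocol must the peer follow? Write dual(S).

μY ↦ μY  (binder kept)
  offer{data,stop} ↦ select{data,stop}  (offer→select)
    • data:
      select{more,ack} ↦ offer{more,ack}  (⊕→&)
        • more:
          select{stop,retry} ↦ offer{stop,retry}  (⊕→&)
            • stop:
              send[Bool] ↦ recv[Bool]
                select{retry,err,data} ↦ offer{retry,err,data}  (⊕→&)
                  • retry:
                    Y ↦ Y
                  • err:
                    end ↦ end
                  • data:
                    Y ↦ Y
            • retry:
              recv[Int] ↦ send[Int]
                send[Str] ↦ recv[Str]
                  Y ↦ Y
        • ack:
          send[Bool] ↦ recv[Bool]
            select{data,err,ok} ↦ offer{data,err,ok}  (⊕→&)
              • data:
                recv[Int] ↦ send[Int]
                  end ↦ end
              • err:
                select{err,ok,done} ↦ offer{err,ok,done}  (⊕→&)
                  • err:
                    Y ↦ Y
                  • ok:
                    Y ↦ Y
                  • done:
                    end ↦ end
              • ok:
                recv[Int] ↦ send[Int]
                  end ↦ end
    • stop:
      recv[Int] ↦ send[Int]
        recv[Unit] ↦ send[Unit]
          send[Unit] ↦ recv[Unit]
            recv[Unit] ↦ send[Unit]
              Y ↦ Y

μY.select{data: offer{more: offer{stop: recv[Bool].offer{retry: Y, err: end, data: Y}, retry: send[Int].recv[Str].Y}, ack: recv[Bool].offer{data: send[Int].end, err: offer{err: Y, ok: Y, done: end}, ok: send[Int].end}}, stop: send[Int].send[Unit].recv[Unit].send[Unit].Y}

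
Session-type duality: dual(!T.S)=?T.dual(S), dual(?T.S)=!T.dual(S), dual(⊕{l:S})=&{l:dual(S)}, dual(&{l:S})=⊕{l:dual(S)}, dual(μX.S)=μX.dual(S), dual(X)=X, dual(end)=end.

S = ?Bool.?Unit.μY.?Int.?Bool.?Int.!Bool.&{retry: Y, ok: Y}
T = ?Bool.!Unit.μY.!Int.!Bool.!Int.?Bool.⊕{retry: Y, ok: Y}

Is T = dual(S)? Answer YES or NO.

?Bool | ?Bool  ✗ same direction on both sides — not dual

NO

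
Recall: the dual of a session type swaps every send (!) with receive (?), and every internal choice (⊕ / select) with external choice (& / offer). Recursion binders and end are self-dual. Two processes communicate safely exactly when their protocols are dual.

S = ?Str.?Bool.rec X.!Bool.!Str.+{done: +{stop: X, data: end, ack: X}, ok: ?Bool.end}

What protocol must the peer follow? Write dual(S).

?Str = !Str
  ?Bool = !Bool
    rec X = rec X  (binder kept)
      !Bool = ?Bool
        !Str = ?Str
          +{done,ok} = &{done,ok}  (internal→external)
            case done:
              +{stop,data,ack} = &{stop,data,ack}  (internal→external)
                case stop:
                  X self-dual
                case data:
                  end self-dual
                case ack:
                  X self-dual
            case ok:
              ?Bool = !Bool
                end self-dual

!Str.!Bool.rec X.?Bool.?Str.&{done: &{stop: X, data: end, ack: X}, ok: !Bool.end}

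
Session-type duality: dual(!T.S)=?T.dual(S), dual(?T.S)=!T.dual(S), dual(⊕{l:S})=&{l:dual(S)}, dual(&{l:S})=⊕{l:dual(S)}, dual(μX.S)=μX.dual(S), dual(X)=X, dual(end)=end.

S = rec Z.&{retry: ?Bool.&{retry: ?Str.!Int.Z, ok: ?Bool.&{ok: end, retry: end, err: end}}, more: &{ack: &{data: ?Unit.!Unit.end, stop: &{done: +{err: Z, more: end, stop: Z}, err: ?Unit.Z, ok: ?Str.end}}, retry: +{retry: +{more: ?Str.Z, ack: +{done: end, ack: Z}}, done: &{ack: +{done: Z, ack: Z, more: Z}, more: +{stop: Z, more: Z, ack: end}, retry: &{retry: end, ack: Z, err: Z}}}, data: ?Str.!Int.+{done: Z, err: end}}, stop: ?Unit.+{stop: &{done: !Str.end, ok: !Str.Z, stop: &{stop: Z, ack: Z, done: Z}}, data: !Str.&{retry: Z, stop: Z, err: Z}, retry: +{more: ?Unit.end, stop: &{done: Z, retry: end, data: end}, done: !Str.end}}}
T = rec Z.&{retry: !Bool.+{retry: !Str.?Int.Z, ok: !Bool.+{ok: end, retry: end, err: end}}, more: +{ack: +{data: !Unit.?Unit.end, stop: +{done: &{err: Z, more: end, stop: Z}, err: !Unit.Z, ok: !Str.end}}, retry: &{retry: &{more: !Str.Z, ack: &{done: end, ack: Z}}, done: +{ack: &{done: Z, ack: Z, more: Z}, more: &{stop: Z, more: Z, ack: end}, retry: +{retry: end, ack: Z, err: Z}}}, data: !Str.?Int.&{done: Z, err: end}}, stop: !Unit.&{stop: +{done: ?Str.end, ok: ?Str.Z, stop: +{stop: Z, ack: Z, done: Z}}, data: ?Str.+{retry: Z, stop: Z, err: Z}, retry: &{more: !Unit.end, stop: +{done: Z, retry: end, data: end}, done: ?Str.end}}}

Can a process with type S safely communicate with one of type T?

NO

rec Z vs rec Z  match (binder kept)
  &{retry,more,stop} vs &{retry,more,stop}  ✗ choice polarity not flipped — not dual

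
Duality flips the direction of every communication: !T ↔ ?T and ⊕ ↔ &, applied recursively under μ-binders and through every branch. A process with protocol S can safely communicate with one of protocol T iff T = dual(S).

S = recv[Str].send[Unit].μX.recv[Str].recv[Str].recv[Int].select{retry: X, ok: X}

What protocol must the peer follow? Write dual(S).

recv[Str] = send[Str]
  send[Unit] = recv[Unit]
    μX = μX  (rec unchanged)
      recv[Str] = send[Str]
        recv[Str] = send[Str]
          recv[Int] = send[Int]
            select{retry,ok} = offer{retry,ok}  (internal→external)
              [retry]
                X self-dual
              [ok]
                X self-dual

send[Str].recv[Unit].μX.send[Str].send[Str].send[Int].offer{retry: X, ok: X}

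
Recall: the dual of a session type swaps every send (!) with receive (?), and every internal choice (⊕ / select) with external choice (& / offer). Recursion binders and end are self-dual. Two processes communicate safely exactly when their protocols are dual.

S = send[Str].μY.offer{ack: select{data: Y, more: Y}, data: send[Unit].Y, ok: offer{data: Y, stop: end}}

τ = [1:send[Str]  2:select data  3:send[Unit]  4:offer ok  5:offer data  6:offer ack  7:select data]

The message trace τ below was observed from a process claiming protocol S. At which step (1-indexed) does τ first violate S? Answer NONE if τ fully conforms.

step 1: send[Str]  ok  residual = μY.…
step 2: got select data, protocol expects offer ack or offer data or offer ok  ✗

2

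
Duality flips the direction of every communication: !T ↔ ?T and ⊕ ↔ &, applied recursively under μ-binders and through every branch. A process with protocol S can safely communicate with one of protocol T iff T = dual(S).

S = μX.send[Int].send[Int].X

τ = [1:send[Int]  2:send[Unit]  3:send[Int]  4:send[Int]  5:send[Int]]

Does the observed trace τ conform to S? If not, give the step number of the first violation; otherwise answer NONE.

@1 send[Int]  ok  state: send[Int].μX.…
@2 got send[Unit], protocol expects send[Int]  ✗

2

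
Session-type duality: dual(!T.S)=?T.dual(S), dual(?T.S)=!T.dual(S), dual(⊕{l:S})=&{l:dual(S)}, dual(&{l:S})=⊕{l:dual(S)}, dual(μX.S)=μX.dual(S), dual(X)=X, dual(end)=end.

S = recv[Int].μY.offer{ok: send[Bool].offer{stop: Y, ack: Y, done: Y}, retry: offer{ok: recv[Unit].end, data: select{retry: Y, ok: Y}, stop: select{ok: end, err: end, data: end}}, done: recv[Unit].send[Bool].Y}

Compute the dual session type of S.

send[Int].μY.select{ok: recv[Bool].select{stop: Y, ack: Y, done: Y}, retry: select{ok: send[Unit].end, data: offer{retry: Y, ok: Y}, stop: offer{ok: end, err: end, data: end}}, done: send[Unit].recv[Bool].Y}

recv[Int] ↦ send[Int]
  μY ↦ μY  (μ self-dual)
    offer{ok,retry,done} ↦ select{ok,retry,done}  (offer→select)
      [ok]
        send[Bool] ↦ recv[Bool]
          offer{stop,ack,done} ↦ select{stop,ack,done}  (offer→select)
            [stop]
              Y ↦ Y
            [ack]
              Y ↦ Y
            [done]
              Y ↦ Y
      [retry]
        offer{ok,data,stop} ↦ select{ok,data,stop}  (offer→select)
          [ok]
            recv[Unit] ↦ send[Unit]
              end ↦ end
          [data]
            select{retry,ok} ↦ offer{retry,ok}  (internal→external)
              [retry]
                Y ↦ Y
              [ok]
                Y ↦ Y
          [stop]
            select{ok,err,data} ↦ offer{ok,err,data}  (internal→external)
              [ok]
                end ↦ end
              [err]
                end ↦ end
              [data]
                end ↦ end
      [done]
        recv[Unit] ↦ send[Unit]
          send[Bool] ↦ recv[Bool]
            Y ↦ Y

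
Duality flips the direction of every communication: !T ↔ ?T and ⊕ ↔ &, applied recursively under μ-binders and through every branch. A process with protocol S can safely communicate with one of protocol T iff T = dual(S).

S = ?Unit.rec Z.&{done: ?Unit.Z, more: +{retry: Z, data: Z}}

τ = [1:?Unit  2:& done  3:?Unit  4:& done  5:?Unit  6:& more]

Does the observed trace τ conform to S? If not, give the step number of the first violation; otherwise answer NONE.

NONE

[1] ?Unit  ✓  residual = rec Z.…
[2] & done  ✓  residual = ?Unit.rec Z.…
[3] ?Unit  ✓  residual = rec Z.…
[4] & done  ✓  residual = ?Unit.rec Z.…
[5] ?Unit  ✓  residual = rec Z.…
[6] & more  ✓  residual = +{retry: rec Z.…, data: rec Z.…}
trace exhausted — no violation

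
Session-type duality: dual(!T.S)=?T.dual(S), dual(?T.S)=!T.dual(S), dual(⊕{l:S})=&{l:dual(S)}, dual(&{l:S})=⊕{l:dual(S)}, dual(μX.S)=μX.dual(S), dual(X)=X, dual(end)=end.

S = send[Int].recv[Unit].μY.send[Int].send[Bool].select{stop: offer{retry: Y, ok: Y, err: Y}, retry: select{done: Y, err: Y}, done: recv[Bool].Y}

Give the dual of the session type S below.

recv[Int].send[Unit].μY.recv[Int].recv[Bool].offer{stop: select{retry: Y, ok: Y, err: Y}, retry: offer{done: Y, err: Y}, done: send[Bool].Y}

send[Int] ↦ recv[Int]
  recv[Unit] ↦ send[Unit]
    μY ↦ μY  (μ self-dual)
      send[Int] ↦ recv[Int]
        send[Bool] ↦ recv[Bool]
          select{stop,retry,done} ↦ offer{stop,retry,done}  (internal→external)
            case stop:
              offer{retry,ok,err} ↦ select{retry,ok,err}  (offer→select)
                case retry:
                  Y self-dual
                case ok:
                  Y self-dual
                case err:
                  Y self-dual
            case retry:
              select{done,err} ↦ offer{done,err}  (internal→external)
                case done:
                  Y self-dual
                case err:
                  Y self-dual
            case done:
              recv[Bool] ↦ send[Bool]
                Y self-dual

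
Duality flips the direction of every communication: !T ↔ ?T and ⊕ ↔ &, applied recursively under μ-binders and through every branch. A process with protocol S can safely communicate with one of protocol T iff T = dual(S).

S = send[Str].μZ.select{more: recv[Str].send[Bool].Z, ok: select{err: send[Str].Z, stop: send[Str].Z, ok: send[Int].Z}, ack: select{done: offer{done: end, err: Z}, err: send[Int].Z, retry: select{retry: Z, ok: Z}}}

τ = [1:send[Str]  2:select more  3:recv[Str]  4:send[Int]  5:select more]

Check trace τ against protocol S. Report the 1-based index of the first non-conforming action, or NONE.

4

@1 send[Str]  ok  residual = μZ.…
@2 select more  ok  residual = recv[Str].send[Bool].μZ.…
@3 recv[Str]  ok  residual = send[Bool].μZ.…
@4 got send[Int], protocol expects send[Bool]  ✗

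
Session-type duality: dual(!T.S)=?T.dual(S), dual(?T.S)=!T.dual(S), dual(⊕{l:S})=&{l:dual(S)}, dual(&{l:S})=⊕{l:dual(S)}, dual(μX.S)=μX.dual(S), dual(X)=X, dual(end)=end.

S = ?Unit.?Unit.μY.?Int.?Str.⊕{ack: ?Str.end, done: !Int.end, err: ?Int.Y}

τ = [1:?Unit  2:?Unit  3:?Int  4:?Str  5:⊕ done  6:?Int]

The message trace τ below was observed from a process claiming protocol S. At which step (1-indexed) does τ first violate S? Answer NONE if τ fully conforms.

6

@1 ?Unit  ✓  residual = ?Unit.μY.…
@2 ?Unit  ✓  residual = μY.…
@3 ?Int  ✓  residual = ?Str.⊕{ack: ?Str.end, done: !Int.end, err: ?Int.μY.…}
@4 ?Str  ✓  residual = ⊕{ack: ?Str.end, done: !Int.end, err: ?Int.μY.…}
@5 ⊕ done  ✓  residual = !Int.end
@6 got ?Int, protocol expects !Int  ✗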